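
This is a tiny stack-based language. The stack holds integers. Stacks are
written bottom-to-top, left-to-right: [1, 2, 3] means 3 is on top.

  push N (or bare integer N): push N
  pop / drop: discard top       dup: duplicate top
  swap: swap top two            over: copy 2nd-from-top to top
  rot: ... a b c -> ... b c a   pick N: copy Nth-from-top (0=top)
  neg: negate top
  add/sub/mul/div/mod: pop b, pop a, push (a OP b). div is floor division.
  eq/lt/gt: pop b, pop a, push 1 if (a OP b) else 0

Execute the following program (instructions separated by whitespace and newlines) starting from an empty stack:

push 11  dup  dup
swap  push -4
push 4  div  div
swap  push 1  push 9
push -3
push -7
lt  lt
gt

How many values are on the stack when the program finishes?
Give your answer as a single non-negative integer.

After 'push 11': stack = [11] (depth 1)
After 'dup': stack = [11, 11] (depth 2)
After 'dup': stack = [11, 11, 11] (depth 3)
After 'swap': stack = [11, 11, 11] (depth 3)
After 'push -4': stack = [11, 11, 11, -4] (depth 4)
After 'push 4': stack = [11, 11, 11, -4, 4] (depth 5)
After 'div': stack = [11, 11, 11, -1] (depth 4)
After 'div': stack = [11, 11, -11] (depth 3)
After 'swap': stack = [11, -11, 11] (depth 3)
After 'push 1': stack = [11, -11, 11, 1] (depth 4)
After 'push 9': stack = [11, -11, 11, 1, 9] (depth 5)
After 'push -3': stack = [11, -11, 11, 1, 9, -3] (depth 6)
After 'push -7': stack = [11, -11, 11, 1, 9, -3, -7] (depth 7)
After 'lt': stack = [11, -11, 11, 1, 9, 0] (depth 6)
After 'lt': stack = [11, -11, 11, 1, 0] (depth 5)
After 'gt': stack = [11, -11, 11, 1] (depth 4)

Answer: 4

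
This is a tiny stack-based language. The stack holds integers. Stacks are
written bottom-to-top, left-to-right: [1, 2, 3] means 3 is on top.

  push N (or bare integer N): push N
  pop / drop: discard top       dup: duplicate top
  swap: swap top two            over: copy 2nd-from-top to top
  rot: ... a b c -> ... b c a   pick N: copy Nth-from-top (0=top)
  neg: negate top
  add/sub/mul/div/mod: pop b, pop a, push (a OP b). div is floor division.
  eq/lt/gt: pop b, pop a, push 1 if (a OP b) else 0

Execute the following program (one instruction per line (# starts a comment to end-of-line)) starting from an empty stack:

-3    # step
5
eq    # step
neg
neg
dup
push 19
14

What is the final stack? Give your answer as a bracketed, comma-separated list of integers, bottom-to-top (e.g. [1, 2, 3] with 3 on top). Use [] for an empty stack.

After 'push -3': [-3]
After 'push 5': [-3, 5]
After 'eq': [0]
After 'neg': [0]
After 'neg': [0]
After 'dup': [0, 0]
After 'push 19': [0, 0, 19]
After 'push 14': [0, 0, 19, 14]

Answer: [0, 0, 19, 14]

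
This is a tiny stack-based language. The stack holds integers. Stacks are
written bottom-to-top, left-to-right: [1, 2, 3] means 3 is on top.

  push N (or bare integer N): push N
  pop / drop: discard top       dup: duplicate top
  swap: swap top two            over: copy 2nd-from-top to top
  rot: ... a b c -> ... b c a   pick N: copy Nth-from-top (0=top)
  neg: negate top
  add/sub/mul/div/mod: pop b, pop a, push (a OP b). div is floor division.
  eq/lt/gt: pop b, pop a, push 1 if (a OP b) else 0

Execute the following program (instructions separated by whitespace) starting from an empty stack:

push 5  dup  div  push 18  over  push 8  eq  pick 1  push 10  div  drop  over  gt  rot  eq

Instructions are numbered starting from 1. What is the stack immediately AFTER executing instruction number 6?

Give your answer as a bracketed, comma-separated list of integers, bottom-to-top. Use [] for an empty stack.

Answer: [1, 18, 1, 8]

Derivation:
Step 1 ('push 5'): [5]
Step 2 ('dup'): [5, 5]
Step 3 ('div'): [1]
Step 4 ('push 18'): [1, 18]
Step 5 ('over'): [1, 18, 1]
Step 6 ('push 8'): [1, 18, 1, 8]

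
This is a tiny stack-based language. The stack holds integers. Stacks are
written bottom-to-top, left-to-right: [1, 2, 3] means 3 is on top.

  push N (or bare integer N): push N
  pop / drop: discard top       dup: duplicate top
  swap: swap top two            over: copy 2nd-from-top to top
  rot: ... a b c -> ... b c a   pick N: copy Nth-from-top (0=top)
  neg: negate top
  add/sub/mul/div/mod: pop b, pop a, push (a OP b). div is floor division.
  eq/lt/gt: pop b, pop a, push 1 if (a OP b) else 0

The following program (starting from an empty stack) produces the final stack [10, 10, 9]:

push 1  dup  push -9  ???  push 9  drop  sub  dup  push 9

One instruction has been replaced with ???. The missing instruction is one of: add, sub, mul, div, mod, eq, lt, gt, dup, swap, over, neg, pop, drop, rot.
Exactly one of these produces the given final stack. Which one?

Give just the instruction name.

Answer: mul

Derivation:
Stack before ???: [1, 1, -9]
Stack after ???:  [1, -9]
The instruction that transforms [1, 1, -9] -> [1, -9] is: mul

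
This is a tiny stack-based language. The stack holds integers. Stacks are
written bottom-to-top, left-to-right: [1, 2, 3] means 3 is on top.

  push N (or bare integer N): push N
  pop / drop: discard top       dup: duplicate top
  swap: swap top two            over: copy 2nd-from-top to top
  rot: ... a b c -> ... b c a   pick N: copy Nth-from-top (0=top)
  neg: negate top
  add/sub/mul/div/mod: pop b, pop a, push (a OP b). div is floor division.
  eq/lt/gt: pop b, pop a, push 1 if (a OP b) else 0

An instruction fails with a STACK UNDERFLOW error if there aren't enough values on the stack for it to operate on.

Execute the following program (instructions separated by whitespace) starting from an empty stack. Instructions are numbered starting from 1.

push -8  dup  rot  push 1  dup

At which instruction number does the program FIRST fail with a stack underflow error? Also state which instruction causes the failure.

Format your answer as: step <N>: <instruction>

Step 1 ('push -8'): stack = [-8], depth = 1
Step 2 ('dup'): stack = [-8, -8], depth = 2
Step 3 ('rot'): needs 3 value(s) but depth is 2 — STACK UNDERFLOW

Answer: step 3: rot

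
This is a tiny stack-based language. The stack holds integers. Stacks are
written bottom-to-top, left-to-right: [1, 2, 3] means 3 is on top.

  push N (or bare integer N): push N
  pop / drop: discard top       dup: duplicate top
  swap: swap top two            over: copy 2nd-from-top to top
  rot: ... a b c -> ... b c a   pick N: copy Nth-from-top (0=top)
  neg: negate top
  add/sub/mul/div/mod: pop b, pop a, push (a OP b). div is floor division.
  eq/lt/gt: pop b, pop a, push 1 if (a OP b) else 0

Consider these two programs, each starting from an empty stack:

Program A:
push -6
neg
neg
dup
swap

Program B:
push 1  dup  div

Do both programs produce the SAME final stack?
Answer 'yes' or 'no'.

Answer: no

Derivation:
Program A trace:
  After 'push -6': [-6]
  After 'neg': [6]
  After 'neg': [-6]
  After 'dup': [-6, -6]
  After 'swap': [-6, -6]
Program A final stack: [-6, -6]

Program B trace:
  After 'push 1': [1]
  After 'dup': [1, 1]
  After 'div': [1]
Program B final stack: [1]
Same: no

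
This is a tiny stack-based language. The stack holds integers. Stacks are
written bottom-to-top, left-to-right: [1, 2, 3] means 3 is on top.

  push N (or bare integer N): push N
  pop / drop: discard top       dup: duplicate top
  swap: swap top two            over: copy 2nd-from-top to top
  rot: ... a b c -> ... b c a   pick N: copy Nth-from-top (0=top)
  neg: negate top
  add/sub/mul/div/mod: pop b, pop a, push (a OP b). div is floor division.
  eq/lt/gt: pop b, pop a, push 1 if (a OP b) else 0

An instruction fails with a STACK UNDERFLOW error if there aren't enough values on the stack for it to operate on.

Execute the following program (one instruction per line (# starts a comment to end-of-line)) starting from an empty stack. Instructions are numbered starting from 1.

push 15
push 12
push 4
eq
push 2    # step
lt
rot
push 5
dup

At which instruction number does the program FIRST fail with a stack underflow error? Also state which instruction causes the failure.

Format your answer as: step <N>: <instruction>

Answer: step 7: rot

Derivation:
Step 1 ('push 15'): stack = [15], depth = 1
Step 2 ('push 12'): stack = [15, 12], depth = 2
Step 3 ('push 4'): stack = [15, 12, 4], depth = 3
Step 4 ('eq'): stack = [15, 0], depth = 2
Step 5 ('push 2'): stack = [15, 0, 2], depth = 3
Step 6 ('lt'): stack = [15, 1], depth = 2
Step 7 ('rot'): needs 3 value(s) but depth is 2 — STACK UNDERFLOW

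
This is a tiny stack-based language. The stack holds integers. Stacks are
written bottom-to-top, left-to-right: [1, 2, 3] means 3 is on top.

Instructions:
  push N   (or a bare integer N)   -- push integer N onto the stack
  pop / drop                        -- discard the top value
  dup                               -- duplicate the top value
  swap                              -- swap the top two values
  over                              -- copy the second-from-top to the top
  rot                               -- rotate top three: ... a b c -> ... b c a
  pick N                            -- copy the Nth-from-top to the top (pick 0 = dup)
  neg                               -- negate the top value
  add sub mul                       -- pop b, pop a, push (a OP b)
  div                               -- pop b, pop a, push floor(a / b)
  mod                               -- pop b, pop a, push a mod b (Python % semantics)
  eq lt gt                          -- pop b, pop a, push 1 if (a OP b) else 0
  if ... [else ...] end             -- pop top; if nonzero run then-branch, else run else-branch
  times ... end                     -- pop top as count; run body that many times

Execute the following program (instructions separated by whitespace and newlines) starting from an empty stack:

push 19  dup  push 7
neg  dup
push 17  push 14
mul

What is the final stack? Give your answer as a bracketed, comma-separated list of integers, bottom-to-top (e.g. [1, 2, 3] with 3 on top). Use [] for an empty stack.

After 'push 19': [19]
After 'dup': [19, 19]
After 'push 7': [19, 19, 7]
After 'neg': [19, 19, -7]
After 'dup': [19, 19, -7, -7]
After 'push 17': [19, 19, -7, -7, 17]
After 'push 14': [19, 19, -7, -7, 17, 14]
After 'mul': [19, 19, -7, -7, 238]

Answer: [19, 19, -7, -7, 238]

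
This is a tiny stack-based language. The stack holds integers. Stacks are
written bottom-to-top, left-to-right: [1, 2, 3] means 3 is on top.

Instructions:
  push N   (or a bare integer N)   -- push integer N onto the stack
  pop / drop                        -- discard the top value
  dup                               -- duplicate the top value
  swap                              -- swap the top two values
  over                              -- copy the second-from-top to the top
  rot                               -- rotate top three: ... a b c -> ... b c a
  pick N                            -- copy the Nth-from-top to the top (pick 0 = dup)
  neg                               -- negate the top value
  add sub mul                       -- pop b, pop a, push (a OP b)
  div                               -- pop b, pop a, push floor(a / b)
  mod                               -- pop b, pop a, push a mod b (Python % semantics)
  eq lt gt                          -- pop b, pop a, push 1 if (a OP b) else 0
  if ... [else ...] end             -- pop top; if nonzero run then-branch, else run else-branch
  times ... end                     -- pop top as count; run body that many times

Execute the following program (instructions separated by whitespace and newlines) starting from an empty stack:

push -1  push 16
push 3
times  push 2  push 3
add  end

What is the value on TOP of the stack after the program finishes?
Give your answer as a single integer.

After 'push -1': [-1]
After 'push 16': [-1, 16]
After 'push 3': [-1, 16, 3]
After 'times': [-1, 16]
After 'push 2': [-1, 16, 2]
After 'push 3': [-1, 16, 2, 3]
After 'add': [-1, 16, 5]
After 'push 2': [-1, 16, 5, 2]
After 'push 3': [-1, 16, 5, 2, 3]
After 'add': [-1, 16, 5, 5]
After 'push 2': [-1, 16, 5, 5, 2]
After 'push 3': [-1, 16, 5, 5, 2, 3]
After 'add': [-1, 16, 5, 5, 5]

Answer: 5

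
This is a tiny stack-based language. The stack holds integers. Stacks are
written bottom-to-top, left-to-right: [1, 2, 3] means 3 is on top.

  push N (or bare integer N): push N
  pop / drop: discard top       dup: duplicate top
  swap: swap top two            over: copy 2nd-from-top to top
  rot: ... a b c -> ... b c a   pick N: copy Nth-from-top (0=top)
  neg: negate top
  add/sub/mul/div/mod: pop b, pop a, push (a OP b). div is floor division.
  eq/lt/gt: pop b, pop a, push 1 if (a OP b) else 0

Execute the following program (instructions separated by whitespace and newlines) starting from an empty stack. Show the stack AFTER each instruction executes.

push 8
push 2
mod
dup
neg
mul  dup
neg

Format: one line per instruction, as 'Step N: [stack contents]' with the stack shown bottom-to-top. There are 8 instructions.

Step 1: [8]
Step 2: [8, 2]
Step 3: [0]
Step 4: [0, 0]
Step 5: [0, 0]
Step 6: [0]
Step 7: [0, 0]
Step 8: [0, 0]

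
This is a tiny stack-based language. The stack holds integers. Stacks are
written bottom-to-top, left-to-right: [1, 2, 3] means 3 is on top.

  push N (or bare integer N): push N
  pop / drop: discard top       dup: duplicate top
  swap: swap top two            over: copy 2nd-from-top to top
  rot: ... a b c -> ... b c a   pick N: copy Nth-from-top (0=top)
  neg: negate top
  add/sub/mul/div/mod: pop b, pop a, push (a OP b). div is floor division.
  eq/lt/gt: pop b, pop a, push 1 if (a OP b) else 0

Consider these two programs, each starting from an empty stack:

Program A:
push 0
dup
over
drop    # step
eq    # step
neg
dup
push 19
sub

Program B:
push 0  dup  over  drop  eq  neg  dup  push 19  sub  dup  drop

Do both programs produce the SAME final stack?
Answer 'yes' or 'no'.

Program A trace:
  After 'push 0': [0]
  After 'dup': [0, 0]
  After 'over': [0, 0, 0]
  After 'drop': [0, 0]
  After 'eq': [1]
  After 'neg': [-1]
  After 'dup': [-1, -1]
  After 'push 19': [-1, -1, 19]
  After 'sub': [-1, -20]
Program A final stack: [-1, -20]

Program B trace:
  After 'push 0': [0]
  After 'dup': [0, 0]
  After 'over': [0, 0, 0]
  After 'drop': [0, 0]
  After 'eq': [1]
  After 'neg': [-1]
  After 'dup': [-1, -1]
  After 'push 19': [-1, -1, 19]
  After 'sub': [-1, -20]
  After 'dup': [-1, -20, -20]
  After 'drop': [-1, -20]
Program B final stack: [-1, -20]
Same: yes

Answer: yes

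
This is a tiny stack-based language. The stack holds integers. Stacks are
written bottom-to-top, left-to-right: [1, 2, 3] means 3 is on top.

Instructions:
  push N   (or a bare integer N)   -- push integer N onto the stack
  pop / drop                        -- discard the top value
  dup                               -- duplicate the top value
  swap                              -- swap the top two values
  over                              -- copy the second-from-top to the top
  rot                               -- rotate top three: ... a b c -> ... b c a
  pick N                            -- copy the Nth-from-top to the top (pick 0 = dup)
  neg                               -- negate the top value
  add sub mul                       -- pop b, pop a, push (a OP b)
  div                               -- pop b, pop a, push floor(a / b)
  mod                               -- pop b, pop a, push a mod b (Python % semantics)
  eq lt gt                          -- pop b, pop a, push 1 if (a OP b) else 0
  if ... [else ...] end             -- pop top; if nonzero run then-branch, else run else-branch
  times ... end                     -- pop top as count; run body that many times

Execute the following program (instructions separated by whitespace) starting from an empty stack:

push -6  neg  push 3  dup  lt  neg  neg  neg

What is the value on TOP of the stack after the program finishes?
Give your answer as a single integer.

After 'push -6': [-6]
After 'neg': [6]
After 'push 3': [6, 3]
After 'dup': [6, 3, 3]
After 'lt': [6, 0]
After 'neg': [6, 0]
After 'neg': [6, 0]
After 'neg': [6, 0]

Answer: 0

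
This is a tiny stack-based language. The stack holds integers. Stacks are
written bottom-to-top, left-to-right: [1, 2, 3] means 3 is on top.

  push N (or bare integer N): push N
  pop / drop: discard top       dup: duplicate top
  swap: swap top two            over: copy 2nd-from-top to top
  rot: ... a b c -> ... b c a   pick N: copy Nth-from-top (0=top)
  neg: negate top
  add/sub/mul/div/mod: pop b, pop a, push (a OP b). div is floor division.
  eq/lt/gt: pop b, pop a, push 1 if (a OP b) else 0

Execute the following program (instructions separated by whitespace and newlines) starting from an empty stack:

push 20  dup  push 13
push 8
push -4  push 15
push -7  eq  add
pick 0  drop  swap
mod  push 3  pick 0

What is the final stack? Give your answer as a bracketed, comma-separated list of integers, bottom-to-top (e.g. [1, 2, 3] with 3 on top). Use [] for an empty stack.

After 'push 20': [20]
After 'dup': [20, 20]
After 'push 13': [20, 20, 13]
After 'push 8': [20, 20, 13, 8]
After 'push -4': [20, 20, 13, 8, -4]
After 'push 15': [20, 20, 13, 8, -4, 15]
After 'push -7': [20, 20, 13, 8, -4, 15, -7]
After 'eq': [20, 20, 13, 8, -4, 0]
After 'add': [20, 20, 13, 8, -4]
After 'pick 0': [20, 20, 13, 8, -4, -4]
After 'drop': [20, 20, 13, 8, -4]
After 'swap': [20, 20, 13, -4, 8]
After 'mod': [20, 20, 13, 4]
After 'push 3': [20, 20, 13, 4, 3]
After 'pick 0': [20, 20, 13, 4, 3, 3]

Answer: [20, 20, 13, 4, 3, 3]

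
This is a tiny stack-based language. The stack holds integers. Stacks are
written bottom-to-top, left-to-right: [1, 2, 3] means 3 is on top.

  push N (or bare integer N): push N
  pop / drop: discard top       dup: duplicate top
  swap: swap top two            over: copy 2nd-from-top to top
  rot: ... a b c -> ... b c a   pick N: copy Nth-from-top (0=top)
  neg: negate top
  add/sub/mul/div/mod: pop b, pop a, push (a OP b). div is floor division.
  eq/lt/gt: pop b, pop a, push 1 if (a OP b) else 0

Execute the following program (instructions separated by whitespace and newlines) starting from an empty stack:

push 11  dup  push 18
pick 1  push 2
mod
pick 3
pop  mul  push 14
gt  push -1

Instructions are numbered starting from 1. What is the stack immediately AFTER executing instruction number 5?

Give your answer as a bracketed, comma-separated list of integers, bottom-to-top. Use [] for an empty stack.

Step 1 ('push 11'): [11]
Step 2 ('dup'): [11, 11]
Step 3 ('push 18'): [11, 11, 18]
Step 4 ('pick 1'): [11, 11, 18, 11]
Step 5 ('push 2'): [11, 11, 18, 11, 2]

Answer: [11, 11, 18, 11, 2]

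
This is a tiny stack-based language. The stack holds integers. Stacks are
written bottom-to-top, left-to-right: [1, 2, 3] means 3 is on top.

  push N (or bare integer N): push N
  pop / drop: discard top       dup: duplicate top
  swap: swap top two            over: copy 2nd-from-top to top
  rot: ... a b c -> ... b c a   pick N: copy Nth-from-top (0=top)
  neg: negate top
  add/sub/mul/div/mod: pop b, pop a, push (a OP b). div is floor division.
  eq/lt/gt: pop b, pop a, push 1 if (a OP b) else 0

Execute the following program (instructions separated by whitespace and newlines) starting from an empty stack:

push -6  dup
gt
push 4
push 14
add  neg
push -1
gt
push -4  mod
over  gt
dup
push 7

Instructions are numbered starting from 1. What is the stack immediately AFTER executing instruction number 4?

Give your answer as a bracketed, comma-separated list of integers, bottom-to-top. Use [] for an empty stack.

Step 1 ('push -6'): [-6]
Step 2 ('dup'): [-6, -6]
Step 3 ('gt'): [0]
Step 4 ('push 4'): [0, 4]

Answer: [0, 4]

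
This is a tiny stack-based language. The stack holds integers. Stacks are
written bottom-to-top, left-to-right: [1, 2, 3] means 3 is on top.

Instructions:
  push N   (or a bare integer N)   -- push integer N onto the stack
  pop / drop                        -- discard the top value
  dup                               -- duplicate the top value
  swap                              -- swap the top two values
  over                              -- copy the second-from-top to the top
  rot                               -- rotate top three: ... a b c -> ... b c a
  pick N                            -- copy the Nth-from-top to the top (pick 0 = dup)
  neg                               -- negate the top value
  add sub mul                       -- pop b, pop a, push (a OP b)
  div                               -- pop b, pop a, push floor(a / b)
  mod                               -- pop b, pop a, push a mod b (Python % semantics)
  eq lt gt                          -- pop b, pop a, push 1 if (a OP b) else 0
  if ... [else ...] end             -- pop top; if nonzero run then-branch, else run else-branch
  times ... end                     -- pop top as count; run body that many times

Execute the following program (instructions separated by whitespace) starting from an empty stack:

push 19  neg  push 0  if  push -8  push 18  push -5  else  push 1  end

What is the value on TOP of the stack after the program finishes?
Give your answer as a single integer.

After 'push 19': [19]
After 'neg': [-19]
After 'push 0': [-19, 0]
After 'if': [-19]
After 'push 1': [-19, 1]

Answer: 1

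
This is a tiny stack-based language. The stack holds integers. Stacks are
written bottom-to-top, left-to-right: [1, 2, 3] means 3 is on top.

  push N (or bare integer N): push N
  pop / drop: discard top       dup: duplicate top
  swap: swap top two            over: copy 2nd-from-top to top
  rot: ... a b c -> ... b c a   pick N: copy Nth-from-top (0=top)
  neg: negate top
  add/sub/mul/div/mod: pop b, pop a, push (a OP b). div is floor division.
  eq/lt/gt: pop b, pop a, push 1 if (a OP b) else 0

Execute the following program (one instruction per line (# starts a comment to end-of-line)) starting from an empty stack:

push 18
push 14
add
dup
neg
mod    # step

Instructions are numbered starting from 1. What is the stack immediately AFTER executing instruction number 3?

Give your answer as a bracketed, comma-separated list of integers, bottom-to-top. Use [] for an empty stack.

Step 1 ('push 18'): [18]
Step 2 ('push 14'): [18, 14]
Step 3 ('add'): [32]

Answer: [32]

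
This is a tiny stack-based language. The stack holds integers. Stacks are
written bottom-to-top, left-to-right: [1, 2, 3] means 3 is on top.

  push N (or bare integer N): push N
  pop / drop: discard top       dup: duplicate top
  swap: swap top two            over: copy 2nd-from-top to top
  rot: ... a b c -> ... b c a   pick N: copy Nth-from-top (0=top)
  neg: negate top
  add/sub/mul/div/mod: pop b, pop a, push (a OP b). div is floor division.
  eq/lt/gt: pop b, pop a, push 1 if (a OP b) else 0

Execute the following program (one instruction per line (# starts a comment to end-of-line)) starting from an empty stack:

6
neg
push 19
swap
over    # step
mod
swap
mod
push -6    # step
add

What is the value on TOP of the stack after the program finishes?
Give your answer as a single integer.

Answer: 7

Derivation:
After 'push 6': [6]
After 'neg': [-6]
After 'push 19': [-6, 19]
After 'swap': [19, -6]
After 'over': [19, -6, 19]
After 'mod': [19, 13]
After 'swap': [13, 19]
After 'mod': [13]
After 'push -6': [13, -6]
After 'add': [7]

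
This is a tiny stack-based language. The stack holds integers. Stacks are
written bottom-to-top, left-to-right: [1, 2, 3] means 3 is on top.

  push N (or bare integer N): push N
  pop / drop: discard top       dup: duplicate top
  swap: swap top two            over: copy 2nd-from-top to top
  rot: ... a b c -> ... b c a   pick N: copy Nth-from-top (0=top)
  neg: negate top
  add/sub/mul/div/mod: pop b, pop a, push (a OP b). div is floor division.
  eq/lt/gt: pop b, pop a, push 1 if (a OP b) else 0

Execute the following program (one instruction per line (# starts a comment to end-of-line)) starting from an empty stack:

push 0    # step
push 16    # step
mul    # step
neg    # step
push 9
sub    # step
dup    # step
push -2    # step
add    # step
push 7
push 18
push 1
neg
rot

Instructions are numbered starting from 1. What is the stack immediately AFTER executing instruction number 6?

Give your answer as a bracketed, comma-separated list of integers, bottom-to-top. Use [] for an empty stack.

Step 1 ('push 0'): [0]
Step 2 ('push 16'): [0, 16]
Step 3 ('mul'): [0]
Step 4 ('neg'): [0]
Step 5 ('push 9'): [0, 9]
Step 6 ('sub'): [-9]

Answer: [-9]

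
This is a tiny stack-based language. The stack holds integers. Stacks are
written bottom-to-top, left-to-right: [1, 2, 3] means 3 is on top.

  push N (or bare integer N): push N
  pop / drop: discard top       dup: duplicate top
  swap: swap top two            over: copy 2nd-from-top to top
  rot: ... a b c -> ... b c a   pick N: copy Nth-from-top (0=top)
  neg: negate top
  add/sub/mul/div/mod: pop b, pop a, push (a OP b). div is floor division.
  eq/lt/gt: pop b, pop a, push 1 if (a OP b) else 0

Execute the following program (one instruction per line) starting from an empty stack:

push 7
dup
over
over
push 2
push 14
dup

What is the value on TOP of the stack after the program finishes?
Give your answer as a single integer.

After 'push 7': [7]
After 'dup': [7, 7]
After 'over': [7, 7, 7]
After 'over': [7, 7, 7, 7]
After 'push 2': [7, 7, 7, 7, 2]
After 'push 14': [7, 7, 7, 7, 2, 14]
After 'dup': [7, 7, 7, 7, 2, 14, 14]

Answer: 14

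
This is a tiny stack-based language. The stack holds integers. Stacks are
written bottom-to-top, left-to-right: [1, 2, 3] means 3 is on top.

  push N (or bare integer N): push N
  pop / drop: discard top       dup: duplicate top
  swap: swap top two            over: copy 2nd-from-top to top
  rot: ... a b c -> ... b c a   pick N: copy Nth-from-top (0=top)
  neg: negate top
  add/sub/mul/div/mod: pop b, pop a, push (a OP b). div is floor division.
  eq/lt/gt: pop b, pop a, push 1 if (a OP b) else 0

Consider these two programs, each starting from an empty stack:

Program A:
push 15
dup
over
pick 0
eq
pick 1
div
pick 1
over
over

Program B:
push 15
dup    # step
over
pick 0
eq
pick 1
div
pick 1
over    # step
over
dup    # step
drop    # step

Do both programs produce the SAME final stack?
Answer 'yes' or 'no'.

Answer: yes

Derivation:
Program A trace:
  After 'push 15': [15]
  After 'dup': [15, 15]
  After 'over': [15, 15, 15]
  After 'pick 0': [15, 15, 15, 15]
  After 'eq': [15, 15, 1]
  After 'pick 1': [15, 15, 1, 15]
  After 'div': [15, 15, 0]
  After 'pick 1': [15, 15, 0, 15]
  After 'over': [15, 15, 0, 15, 0]
  After 'over': [15, 15, 0, 15, 0, 15]
Program A final stack: [15, 15, 0, 15, 0, 15]

Program B trace:
  After 'push 15': [15]
  After 'dup': [15, 15]
  After 'over': [15, 15, 15]
  After 'pick 0': [15, 15, 15, 15]
  After 'eq': [15, 15, 1]
  After 'pick 1': [15, 15, 1, 15]
  After 'div': [15, 15, 0]
  After 'pick 1': [15, 15, 0, 15]
  After 'over': [15, 15, 0, 15, 0]
  After 'over': [15, 15, 0, 15, 0, 15]
  After 'dup': [15, 15, 0, 15, 0, 15, 15]
  After 'drop': [15, 15, 0, 15, 0, 15]
Program B final stack: [15, 15, 0, 15, 0, 15]
Same: yes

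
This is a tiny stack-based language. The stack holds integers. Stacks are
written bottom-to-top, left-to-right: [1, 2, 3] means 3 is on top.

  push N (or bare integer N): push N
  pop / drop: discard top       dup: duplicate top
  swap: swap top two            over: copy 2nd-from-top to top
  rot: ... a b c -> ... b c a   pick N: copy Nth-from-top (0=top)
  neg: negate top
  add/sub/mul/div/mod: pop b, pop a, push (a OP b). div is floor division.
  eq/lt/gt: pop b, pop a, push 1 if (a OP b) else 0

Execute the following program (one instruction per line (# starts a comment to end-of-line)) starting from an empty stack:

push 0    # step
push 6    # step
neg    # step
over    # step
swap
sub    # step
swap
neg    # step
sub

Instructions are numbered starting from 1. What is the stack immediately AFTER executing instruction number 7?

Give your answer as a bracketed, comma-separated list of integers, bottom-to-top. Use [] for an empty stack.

Answer: [6, 0]

Derivation:
Step 1 ('push 0'): [0]
Step 2 ('push 6'): [0, 6]
Step 3 ('neg'): [0, -6]
Step 4 ('over'): [0, -6, 0]
Step 5 ('swap'): [0, 0, -6]
Step 6 ('sub'): [0, 6]
Step 7 ('swap'): [6, 0]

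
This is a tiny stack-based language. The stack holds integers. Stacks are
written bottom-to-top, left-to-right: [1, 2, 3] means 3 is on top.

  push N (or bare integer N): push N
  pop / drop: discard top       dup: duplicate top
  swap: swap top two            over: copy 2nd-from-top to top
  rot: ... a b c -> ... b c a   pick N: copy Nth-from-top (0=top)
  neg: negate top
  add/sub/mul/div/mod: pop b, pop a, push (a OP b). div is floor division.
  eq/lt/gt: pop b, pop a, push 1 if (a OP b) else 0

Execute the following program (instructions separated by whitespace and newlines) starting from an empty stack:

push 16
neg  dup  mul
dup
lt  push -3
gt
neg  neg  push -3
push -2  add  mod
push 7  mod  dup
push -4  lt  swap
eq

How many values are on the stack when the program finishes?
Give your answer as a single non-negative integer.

Answer: 1

Derivation:
After 'push 16': stack = [16] (depth 1)
After 'neg': stack = [-16] (depth 1)
After 'dup': stack = [-16, -16] (depth 2)
After 'mul': stack = [256] (depth 1)
After 'dup': stack = [256, 256] (depth 2)
After 'lt': stack = [0] (depth 1)
After 'push -3': stack = [0, -3] (depth 2)
After 'gt': stack = [1] (depth 1)
After 'neg': stack = [-1] (depth 1)
After 'neg': stack = [1] (depth 1)
  ...
After 'push -2': stack = [1, -3, -2] (depth 3)
After 'add': stack = [1, -5] (depth 2)
After 'mod': stack = [-4] (depth 1)
After 'push 7': stack = [-4, 7] (depth 2)
After 'mod': stack = [3] (depth 1)
After 'dup': stack = [3, 3] (depth 2)
After 'push -4': stack = [3, 3, -4] (depth 3)
After 'lt': stack = [3, 0] (depth 2)
After 'swap': stack = [0, 3] (depth 2)
After 'eq': stack = [0] (depth 1)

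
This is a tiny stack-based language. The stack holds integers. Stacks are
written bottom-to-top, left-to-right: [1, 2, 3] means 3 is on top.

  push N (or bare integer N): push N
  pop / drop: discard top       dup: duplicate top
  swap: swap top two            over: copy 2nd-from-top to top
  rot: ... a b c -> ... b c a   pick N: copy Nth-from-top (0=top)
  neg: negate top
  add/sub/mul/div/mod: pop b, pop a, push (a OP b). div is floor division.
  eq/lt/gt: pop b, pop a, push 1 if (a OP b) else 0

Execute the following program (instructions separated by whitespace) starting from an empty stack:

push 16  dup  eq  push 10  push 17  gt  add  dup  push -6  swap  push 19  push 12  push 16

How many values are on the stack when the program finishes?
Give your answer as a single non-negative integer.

Answer: 6

Derivation:
After 'push 16': stack = [16] (depth 1)
After 'dup': stack = [16, 16] (depth 2)
After 'eq': stack = [1] (depth 1)
After 'push 10': stack = [1, 10] (depth 2)
After 'push 17': stack = [1, 10, 17] (depth 3)
After 'gt': stack = [1, 0] (depth 2)
After 'add': stack = [1] (depth 1)
After 'dup': stack = [1, 1] (depth 2)
After 'push -6': stack = [1, 1, -6] (depth 3)
After 'swap': stack = [1, -6, 1] (depth 3)
After 'push 19': stack = [1, -6, 1, 19] (depth 4)
After 'push 12': stack = [1, -6, 1, 19, 12] (depth 5)
After 'push 16': stack = [1, -6, 1, 19, 12, 16] (depth 6)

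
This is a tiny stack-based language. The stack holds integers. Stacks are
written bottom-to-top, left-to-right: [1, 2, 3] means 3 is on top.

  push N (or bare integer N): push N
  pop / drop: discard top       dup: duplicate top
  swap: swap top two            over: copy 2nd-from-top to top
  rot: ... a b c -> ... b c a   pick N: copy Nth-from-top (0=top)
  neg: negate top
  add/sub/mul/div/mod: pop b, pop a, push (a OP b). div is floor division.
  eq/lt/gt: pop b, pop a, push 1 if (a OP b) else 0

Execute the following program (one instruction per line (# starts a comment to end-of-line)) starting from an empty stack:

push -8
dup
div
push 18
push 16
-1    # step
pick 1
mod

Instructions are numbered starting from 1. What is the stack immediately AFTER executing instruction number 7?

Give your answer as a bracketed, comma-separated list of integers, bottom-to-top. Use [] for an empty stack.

Step 1 ('push -8'): [-8]
Step 2 ('dup'): [-8, -8]
Step 3 ('div'): [1]
Step 4 ('push 18'): [1, 18]
Step 5 ('push 16'): [1, 18, 16]
Step 6 ('-1'): [1, 18, 16, -1]
Step 7 ('pick 1'): [1, 18, 16, -1, 16]

Answer: [1, 18, 16, -1, 16]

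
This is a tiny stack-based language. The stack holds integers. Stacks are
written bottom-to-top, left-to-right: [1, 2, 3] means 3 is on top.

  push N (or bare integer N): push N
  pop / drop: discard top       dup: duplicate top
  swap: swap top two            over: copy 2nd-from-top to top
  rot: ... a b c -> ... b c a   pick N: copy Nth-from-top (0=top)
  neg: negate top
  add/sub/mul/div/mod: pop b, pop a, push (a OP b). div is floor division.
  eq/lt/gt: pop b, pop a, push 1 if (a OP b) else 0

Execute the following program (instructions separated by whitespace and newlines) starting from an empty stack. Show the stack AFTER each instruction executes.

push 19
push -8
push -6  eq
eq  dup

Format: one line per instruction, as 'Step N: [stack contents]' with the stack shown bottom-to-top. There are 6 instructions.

Step 1: [19]
Step 2: [19, -8]
Step 3: [19, -8, -6]
Step 4: [19, 0]
Step 5: [0]
Step 6: [0, 0]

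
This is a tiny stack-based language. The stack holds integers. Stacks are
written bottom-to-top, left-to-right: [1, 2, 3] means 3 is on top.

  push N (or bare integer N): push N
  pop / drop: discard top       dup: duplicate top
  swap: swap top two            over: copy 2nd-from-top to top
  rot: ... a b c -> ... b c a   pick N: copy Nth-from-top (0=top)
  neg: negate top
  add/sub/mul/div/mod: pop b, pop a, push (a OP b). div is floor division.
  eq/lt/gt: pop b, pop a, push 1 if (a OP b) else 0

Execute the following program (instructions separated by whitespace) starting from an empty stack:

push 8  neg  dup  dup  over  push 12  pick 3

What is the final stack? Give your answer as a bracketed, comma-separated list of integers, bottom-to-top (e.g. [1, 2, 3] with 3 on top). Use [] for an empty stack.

Answer: [-8, -8, -8, -8, 12, -8]

Derivation:
After 'push 8': [8]
After 'neg': [-8]
After 'dup': [-8, -8]
After 'dup': [-8, -8, -8]
After 'over': [-8, -8, -8, -8]
After 'push 12': [-8, -8, -8, -8, 12]
After 'pick 3': [-8, -8, -8, -8, 12, -8]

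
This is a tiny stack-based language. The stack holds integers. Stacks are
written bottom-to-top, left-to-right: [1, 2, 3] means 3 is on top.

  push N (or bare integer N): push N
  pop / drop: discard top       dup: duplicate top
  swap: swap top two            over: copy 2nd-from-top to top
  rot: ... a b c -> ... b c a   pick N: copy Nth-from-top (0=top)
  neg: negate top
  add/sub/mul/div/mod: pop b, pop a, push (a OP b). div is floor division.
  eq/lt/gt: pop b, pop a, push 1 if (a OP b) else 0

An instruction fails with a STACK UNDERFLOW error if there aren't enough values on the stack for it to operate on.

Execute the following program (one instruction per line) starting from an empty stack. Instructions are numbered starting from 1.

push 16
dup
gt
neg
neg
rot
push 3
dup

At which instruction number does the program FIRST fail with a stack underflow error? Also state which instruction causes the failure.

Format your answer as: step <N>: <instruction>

Answer: step 6: rot

Derivation:
Step 1 ('push 16'): stack = [16], depth = 1
Step 2 ('dup'): stack = [16, 16], depth = 2
Step 3 ('gt'): stack = [0], depth = 1
Step 4 ('neg'): stack = [0], depth = 1
Step 5 ('neg'): stack = [0], depth = 1
Step 6 ('rot'): needs 3 value(s) but depth is 1 — STACK UNDERFLOW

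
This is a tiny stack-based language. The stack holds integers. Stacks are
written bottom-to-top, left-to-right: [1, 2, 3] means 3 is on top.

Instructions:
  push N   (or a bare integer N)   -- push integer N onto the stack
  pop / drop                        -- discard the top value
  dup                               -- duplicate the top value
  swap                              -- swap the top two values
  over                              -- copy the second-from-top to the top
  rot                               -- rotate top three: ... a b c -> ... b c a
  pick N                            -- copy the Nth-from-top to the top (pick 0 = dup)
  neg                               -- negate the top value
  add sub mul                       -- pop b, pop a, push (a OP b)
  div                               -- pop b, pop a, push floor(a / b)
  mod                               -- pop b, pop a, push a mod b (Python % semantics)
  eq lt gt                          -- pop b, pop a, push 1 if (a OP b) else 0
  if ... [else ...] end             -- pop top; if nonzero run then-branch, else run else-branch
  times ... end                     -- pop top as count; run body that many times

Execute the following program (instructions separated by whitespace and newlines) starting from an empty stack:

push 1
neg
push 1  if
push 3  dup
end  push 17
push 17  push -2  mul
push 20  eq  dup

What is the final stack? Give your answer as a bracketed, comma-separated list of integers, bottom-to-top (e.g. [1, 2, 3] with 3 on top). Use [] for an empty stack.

Answer: [-1, 3, 3, 17, 0, 0]

Derivation:
After 'push 1': [1]
After 'neg': [-1]
After 'push 1': [-1, 1]
After 'if': [-1]
After 'push 3': [-1, 3]
After 'dup': [-1, 3, 3]
After 'push 17': [-1, 3, 3, 17]
After 'push 17': [-1, 3, 3, 17, 17]
After 'push -2': [-1, 3, 3, 17, 17, -2]
After 'mul': [-1, 3, 3, 17, -34]
After 'push 20': [-1, 3, 3, 17, -34, 20]
After 'eq': [-1, 3, 3, 17, 0]
After 'dup': [-1, 3, 3, 17, 0, 0]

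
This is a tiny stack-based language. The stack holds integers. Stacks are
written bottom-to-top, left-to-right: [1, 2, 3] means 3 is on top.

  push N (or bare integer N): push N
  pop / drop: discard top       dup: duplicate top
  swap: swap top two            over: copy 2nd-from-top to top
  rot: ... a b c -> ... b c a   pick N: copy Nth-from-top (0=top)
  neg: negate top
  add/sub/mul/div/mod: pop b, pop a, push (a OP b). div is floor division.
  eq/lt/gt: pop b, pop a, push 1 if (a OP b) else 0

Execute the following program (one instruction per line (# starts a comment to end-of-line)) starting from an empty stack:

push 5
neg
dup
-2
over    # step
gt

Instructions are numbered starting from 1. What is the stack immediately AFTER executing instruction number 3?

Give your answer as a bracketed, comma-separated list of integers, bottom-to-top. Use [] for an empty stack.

Answer: [-5, -5]

Derivation:
Step 1 ('push 5'): [5]
Step 2 ('neg'): [-5]
Step 3 ('dup'): [-5, -5]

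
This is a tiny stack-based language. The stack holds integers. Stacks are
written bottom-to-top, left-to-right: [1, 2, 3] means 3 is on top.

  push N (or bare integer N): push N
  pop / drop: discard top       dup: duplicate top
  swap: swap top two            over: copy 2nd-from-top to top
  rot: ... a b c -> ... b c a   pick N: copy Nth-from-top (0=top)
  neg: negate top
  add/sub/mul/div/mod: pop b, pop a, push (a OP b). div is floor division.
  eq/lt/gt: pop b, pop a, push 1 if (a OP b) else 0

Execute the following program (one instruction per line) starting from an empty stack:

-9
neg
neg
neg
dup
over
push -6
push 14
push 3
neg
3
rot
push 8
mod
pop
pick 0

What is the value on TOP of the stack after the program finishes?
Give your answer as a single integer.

After 'push -9': [-9]
After 'neg': [9]
After 'neg': [-9]
After 'neg': [9]
After 'dup': [9, 9]
After 'over': [9, 9, 9]
After 'push -6': [9, 9, 9, -6]
After 'push 14': [9, 9, 9, -6, 14]
After 'push 3': [9, 9, 9, -6, 14, 3]
After 'neg': [9, 9, 9, -6, 14, -3]
After 'push 3': [9, 9, 9, -6, 14, -3, 3]
After 'rot': [9, 9, 9, -6, -3, 3, 14]
After 'push 8': [9, 9, 9, -6, -3, 3, 14, 8]
After 'mod': [9, 9, 9, -6, -3, 3, 6]
After 'pop': [9, 9, 9, -6, -3, 3]
After 'pick 0': [9, 9, 9, -6, -3, 3, 3]

Answer: 3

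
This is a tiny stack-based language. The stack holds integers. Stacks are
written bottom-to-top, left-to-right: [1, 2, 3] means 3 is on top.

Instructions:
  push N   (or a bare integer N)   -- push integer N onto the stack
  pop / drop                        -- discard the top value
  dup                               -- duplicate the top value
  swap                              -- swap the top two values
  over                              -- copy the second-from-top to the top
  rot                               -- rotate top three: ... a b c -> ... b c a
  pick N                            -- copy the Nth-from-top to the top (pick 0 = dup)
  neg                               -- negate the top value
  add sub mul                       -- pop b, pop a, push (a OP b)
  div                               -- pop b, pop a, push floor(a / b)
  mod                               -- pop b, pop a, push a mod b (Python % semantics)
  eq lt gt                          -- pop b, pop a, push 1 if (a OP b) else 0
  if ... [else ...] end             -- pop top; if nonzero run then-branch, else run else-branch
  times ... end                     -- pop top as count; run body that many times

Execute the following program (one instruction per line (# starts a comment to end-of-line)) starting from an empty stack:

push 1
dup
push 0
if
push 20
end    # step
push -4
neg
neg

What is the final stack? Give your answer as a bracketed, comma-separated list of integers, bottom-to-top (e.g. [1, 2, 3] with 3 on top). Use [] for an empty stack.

After 'push 1': [1]
After 'dup': [1, 1]
After 'push 0': [1, 1, 0]
After 'if': [1, 1]
After 'push -4': [1, 1, -4]
After 'neg': [1, 1, 4]
After 'neg': [1, 1, -4]

Answer: [1, 1, -4]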